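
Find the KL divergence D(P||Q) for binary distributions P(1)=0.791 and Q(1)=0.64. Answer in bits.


KL = p*log2(p/q) + (1-p)*log2((1-p)/(1-q)) = 0.791*log2(0.791/0.64) + 0.209*log2(0.209/0.36) = 0.0778

0.0778 bits


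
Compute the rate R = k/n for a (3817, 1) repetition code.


Rate = k/n = 1/3817

1/3817


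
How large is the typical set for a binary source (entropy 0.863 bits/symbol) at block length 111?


log2|A_typical| = nH = 111 * 0.863 = 95.793, so |A_typical| ~ 2^95.793 = 6.864e+28

6.864e+28


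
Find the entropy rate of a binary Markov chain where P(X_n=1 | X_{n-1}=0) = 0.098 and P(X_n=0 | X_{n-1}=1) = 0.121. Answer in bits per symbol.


Stationary distribution: pi_0 = p10/(p01+p10) = 0.5525, pi_1 = 0.4475. Entropy rate H' = pi_0*H(p01) + pi_1*H(p10) = 0.5525*0.4626 + 0.4475*0.5322 = 0.4938

0.4938 bits/symbol


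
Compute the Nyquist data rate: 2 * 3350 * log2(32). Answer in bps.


Rate = 2 * B * log2(M) = 2 * 3350 * 5.0 = 33500.0

33500.0 bps


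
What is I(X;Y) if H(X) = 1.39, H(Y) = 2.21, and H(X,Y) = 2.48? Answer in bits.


I(X;Y) = H(X) + H(Y) - H(X,Y) = 1.39 + 2.21 - 2.48 = 1.12

1.12 bits


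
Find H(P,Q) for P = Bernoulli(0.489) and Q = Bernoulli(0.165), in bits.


H(P,Q) = -p*log2(q) - (1-p)*log2(1-q). -0.489*log2(0.165) = 1.271137; -0.511*log2(0.835) = 0.132938. H(P,Q) = 1.271137 + 0.132938 = 1.4041

1.4041 bits


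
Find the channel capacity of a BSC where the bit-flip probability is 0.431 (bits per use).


H(p) = -p*log2(p) - (1-p)*log2(1-p) = -0.431*log2(0.431) - 0.569*log2(0.569) = 0.523338 + 0.462881 = 0.9862. C = 1 - H(p) = 1 - 0.9862 = 0.0138

0.0138 bits


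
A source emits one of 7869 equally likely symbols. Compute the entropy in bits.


H = log2(n) = log2(7869) = 12.942

12.942 bits


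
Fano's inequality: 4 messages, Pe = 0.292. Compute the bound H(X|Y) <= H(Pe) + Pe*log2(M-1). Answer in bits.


H(Pe) = -Pe*log2(Pe) - (1-Pe)*log2(1-Pe) = -0.292*log2(0.292) - 0.708*log2(0.708) = 0.518580 + 0.352711 = 0.8713. Pe*log2(M-1) = 0.292*log2(3) = 0.462809. Bound = H(Pe) + Pe*log2(M-1) = 0.518580 + 0.352711 + 0.462809 = 1.3341

1.3341 bits


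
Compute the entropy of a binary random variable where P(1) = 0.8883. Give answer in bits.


H = -p*log2(p) - (1-p)*log2(1-p). -0.8883*log2(0.8883) = 0.151794; -0.1117*log2(0.1117) = 0.353229. H = 0.151794 + 0.353229 = 0.505

0.505 bits


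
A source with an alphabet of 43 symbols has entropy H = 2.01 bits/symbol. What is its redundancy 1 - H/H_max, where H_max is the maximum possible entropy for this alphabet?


H_max = log2(K) = log2(43) = 5.4263 bits/symbol. Redundancy = 1 - H/H_max = 1 - 2.01/5.4263 = 1 - 0.3704 = 0.6296

0.6296


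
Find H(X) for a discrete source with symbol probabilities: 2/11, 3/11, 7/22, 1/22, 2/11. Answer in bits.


H = -sum(p_i * log2(p_i)). Terms: -(2/11)*log2(2/11) = 0.447169; -(3/11)*log2(3/11) = 0.511219; -(7/22)*log2(7/22) = 0.525661; -(1/22)*log2(1/22) = 0.202701; -(2/11)*log2(2/11) = 0.447169. H = 0.447169 + 0.511219 + 0.525661 + 0.202701 + 0.447169 = 2.1339

2.1339 bits


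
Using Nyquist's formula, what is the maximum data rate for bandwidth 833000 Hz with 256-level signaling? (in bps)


Rate = 2 * B * log2(M) = 2 * 833000 * 8.0 = 13328000.0

13328000.0 bps


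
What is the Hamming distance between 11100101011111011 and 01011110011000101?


Count differing positions: ^ . ^ ^ ^ . ^ ^ . . . ^ ^ ^ ^ ^ . = 11 differences

11


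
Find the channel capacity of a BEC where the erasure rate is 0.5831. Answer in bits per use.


C = 1 - epsilon = 1 - 0.5831 = 0.4169

0.4169 bits


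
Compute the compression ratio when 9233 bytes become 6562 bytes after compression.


Ratio = original / compressed = 9233 / 6562 = 1.407

1.407


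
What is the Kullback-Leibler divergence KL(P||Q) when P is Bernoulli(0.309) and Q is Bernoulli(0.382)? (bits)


KL = p*log2(p/q) + (1-p)*log2((1-p)/(1-q)) = 0.309*log2(0.309/0.382) + 0.691*log2(0.691/0.618) = 0.0168

0.0168 bits


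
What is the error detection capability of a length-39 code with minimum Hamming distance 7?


Detection capability = d_min - 1 = 7 - 1 = 6

6 errors


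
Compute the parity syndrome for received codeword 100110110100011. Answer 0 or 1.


Syndrome = XOR of all bits = 1 XOR 0 XOR 0 XOR 1 XOR 1 XOR 0 XOR 1 XOR 1 XOR 0 XOR 1 XOR 0 XOR 0 XOR 0 XOR 1 XOR 1 = 0

0


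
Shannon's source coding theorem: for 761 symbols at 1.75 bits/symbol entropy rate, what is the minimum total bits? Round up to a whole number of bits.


Minimum bits >= n * H = 761 * 1.75 = 1331.75, rounded up to a whole number of bits = 1332

1332 bits


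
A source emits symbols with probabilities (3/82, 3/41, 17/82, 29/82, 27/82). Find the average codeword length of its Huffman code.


Huffman construction (repeatedly merge the two least-probable nodes; each merge adds 1 bit to every symbol beneath it): 3/82 + 3/41 = 9/82; 9/82 + 17/82 = 13/41; 13/41 + 27/82 = 53/82; 29/82 + 53/82 = 1. Resulting codeword lengths (in the order the probabilities were given): (4, 4, 3, 1, 2). L_avg = sum(p_i * l_i) = 3/82*4 + 3/41*4 + 17/82*3 + 29/82*1 + 27/82*2 = 85/41 = 2.0732

2.0732 bits


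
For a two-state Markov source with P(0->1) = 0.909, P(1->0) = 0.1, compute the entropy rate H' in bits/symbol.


Stationary distribution: pi_0 = p10/(p01+p10) = 0.0991, pi_1 = 0.9009. Entropy rate H' = pi_0*H(p01) + pi_1*H(p10) = 0.0991*0.4398 + 0.9009*0.469 = 0.4661

0.4661 bits/symbol


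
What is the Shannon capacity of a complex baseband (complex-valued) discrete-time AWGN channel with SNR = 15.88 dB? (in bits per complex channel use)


SNR_linear = 10^(15.88/10) = 38.7258; C = log2(1 + SNR_linear) = log2(1 + 38.7258) = 5.312

5.312 bits/channel use


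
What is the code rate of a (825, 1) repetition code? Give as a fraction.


Rate = k/n = 1/825

1/825


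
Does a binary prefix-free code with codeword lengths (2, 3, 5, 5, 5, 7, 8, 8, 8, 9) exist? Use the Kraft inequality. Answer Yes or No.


Kraft sum = sum(2^(-l_i)) = 0.4902, need <= 1. Result: satisfied (a binary prefix-free code with these lengths exists)

Yes


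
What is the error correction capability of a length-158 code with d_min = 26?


Correction capability = floor((d-1)/2) = floor((26-1)/2) = 12

12 errors


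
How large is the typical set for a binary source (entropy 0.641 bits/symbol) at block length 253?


log2|A_typical| = nH = 253 * 0.641 = 162.173, so |A_typical| ~ 2^162.173 = 6.591e+48

6.591e+48


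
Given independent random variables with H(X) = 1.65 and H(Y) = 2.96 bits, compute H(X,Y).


For independent variables, H(X,Y) = H(X) + H(Y) = 1.65 + 2.96 = 4.61

4.61 bits


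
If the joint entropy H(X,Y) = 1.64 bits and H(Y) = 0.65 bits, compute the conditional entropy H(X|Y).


H(X|Y) = H(X,Y) - H(Y) = 1.64 - 0.65 = 0.99

0.99 bits


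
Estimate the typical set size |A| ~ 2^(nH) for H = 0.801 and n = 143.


log2|A_typical| = nH = 143 * 0.801 = 114.543, so |A_typical| ~ 2^114.543 = 3.026e+34

3.026e+34


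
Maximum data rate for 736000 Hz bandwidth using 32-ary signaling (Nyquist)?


Rate = 2 * B * log2(M) = 2 * 736000 * 5.0 = 7360000.0

7360000.0 bps


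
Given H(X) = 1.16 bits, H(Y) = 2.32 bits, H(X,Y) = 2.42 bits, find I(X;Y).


I(X;Y) = H(X) + H(Y) - H(X,Y) = 1.16 + 2.32 - 2.42 = 1.06

1.06 bits


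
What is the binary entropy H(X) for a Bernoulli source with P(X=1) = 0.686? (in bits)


H = -p*log2(p) - (1-p)*log2(1-p). -0.686*log2(0.686) = 0.372992; -0.314*log2(0.314) = 0.524745. H = 0.372992 + 0.524745 = 0.8977

0.8977 bits


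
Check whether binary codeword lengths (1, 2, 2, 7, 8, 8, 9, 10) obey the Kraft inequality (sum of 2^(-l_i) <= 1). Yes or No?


Kraft sum = sum(2^(-l_i)) = 1.0186, need <= 1. Result: violated (a binary prefix-free code with these lengths cannot exist)

No


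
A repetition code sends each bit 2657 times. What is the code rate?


Rate = k/n = 1/2657

1/2657


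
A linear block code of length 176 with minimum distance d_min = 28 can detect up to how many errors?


Detection capability = d_min - 1 = 28 - 1 = 27

27 errors


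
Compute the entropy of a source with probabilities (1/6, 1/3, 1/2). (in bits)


H = -sum(p_i * log2(p_i)). Terms: -(1/6)*log2(1/6) = 0.430827; -(1/3)*log2(1/3) = 0.528321; -(1/2)*log2(1/2) = 0.500000. H = 0.430827 + 0.528321 + 0.500000 = 1.4591

1.4591 bits


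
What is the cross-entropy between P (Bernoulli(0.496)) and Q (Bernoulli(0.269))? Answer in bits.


H(P,Q) = -p*log2(q) - (1-p)*log2(1-q). -0.496*log2(0.269) = 0.939584; -0.504*log2(0.731) = 0.227837. H(P,Q) = 0.939584 + 0.227837 = 1.1674

1.1674 bits


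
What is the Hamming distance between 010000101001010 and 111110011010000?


Count differing positions: ^ . ^ ^ ^ . ^ ^ . . ^ ^ . ^ . = 9 differences

9


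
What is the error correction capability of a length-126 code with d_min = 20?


Correction capability = floor((d-1)/2) = floor((20-1)/2) = 9

9 errors


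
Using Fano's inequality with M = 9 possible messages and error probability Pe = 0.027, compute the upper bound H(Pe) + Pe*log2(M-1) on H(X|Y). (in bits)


H(Pe) = -Pe*log2(Pe) - (1-Pe)*log2(1-Pe) = -0.027*log2(0.027) - 0.973*log2(0.973) = 0.140694 + 0.038422 = 0.1791. Pe*log2(M-1) = 0.027*log2(8) = 0.081000. Bound = H(Pe) + Pe*log2(M-1) = 0.140694 + 0.038422 + 0.081000 = 0.2601

0.2601 bits


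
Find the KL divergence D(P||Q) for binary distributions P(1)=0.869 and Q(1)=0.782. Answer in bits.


KL = p*log2(p/q) + (1-p)*log2((1-p)/(1-q)) = 0.869*log2(0.869/0.782) + 0.131*log2(0.131/0.218) = 0.036

0.036 bits


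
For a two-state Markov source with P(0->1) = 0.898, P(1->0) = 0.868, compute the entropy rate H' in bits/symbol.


Stationary distribution: pi_0 = p10/(p01+p10) = 0.4915, pi_1 = 0.5085. Entropy rate H' = pi_0*H(p01) + pi_1*H(p10) = 0.4915*0.4753 + 0.5085*0.5629 = 0.5198

0.5198 bits/symbol


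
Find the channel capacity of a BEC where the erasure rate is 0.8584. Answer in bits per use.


C = 1 - epsilon = 1 - 0.8584 = 0.1416

0.1416 bits


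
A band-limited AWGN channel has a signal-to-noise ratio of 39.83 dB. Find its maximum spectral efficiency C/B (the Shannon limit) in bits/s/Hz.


SNR_linear = 10^(39.83/10) = 9616.1228; C/B = log2(1 + SNR_linear) = log2(1 + 9616.1228) = 13.2314

13.2314 bits/s/Hz


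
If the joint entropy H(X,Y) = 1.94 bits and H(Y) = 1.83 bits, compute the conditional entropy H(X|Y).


H(X|Y) = H(X,Y) - H(Y) = 1.94 - 1.83 = 0.11

0.11 bits


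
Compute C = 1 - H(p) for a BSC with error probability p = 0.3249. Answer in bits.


H(p) = -p*log2(p) - (1-p)*log2(1-p) = -0.3249*log2(0.3249) - 0.6751*log2(0.6751) = 0.526966 + 0.382665 = 0.9096. C = 1 - H(p) = 1 - 0.9096 = 0.0904

0.0904 bits


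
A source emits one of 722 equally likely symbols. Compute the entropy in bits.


H = log2(n) = log2(722) = 9.4959

9.4959 bits


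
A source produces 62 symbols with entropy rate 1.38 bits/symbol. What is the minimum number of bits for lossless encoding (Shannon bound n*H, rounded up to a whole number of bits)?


Minimum bits >= n * H = 62 * 1.38 = 85.56, rounded up to a whole number of bits = 86

86 bits


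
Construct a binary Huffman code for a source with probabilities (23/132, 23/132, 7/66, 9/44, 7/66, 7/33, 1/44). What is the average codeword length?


Huffman construction (repeatedly merge the two least-probable nodes; each merge adds 1 bit to every symbol beneath it): 1/44 + 7/66 = 17/132; 7/66 + 17/132 = 31/132; 23/132 + 23/132 = 23/66; 9/44 + 7/33 = 5/12; 31/132 + 23/66 = 7/12; 5/12 + 7/12 = 1. Resulting codeword lengths (in the order the probabilities were given): (3, 3, 4, 2, 3, 2, 4). L_avg = sum(p_i * l_i) = 23/132*3 + 23/132*3 + 7/66*4 + 9/44*2 + 7/66*3 + 7/33*2 + 1/44*4 = 179/66 = 2.7121

2.7121 bits


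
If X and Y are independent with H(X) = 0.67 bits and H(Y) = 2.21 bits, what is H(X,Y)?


For independent variables, H(X,Y) = H(X) + H(Y) = 0.67 + 2.21 = 2.88

2.88 bits


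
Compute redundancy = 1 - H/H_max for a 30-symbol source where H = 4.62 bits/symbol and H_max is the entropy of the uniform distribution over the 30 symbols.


H_max = log2(K) = log2(30) = 4.9069 bits/symbol. Redundancy = 1 - H/H_max = 1 - 4.62/4.9069 = 1 - 0.9415 = 0.0585

0.0585


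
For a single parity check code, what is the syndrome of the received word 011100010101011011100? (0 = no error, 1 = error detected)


Syndrome = XOR of all bits = 0 XOR 1 XOR 1 XOR 1 XOR 0 XOR 0 XOR 0 XOR 1 XOR 0 XOR 1 XOR 0 XOR 1 XOR 0 XOR 1 XOR 1 XOR 0 XOR 1 XOR 1 XOR 1 XOR 0 XOR 0 = 1

1


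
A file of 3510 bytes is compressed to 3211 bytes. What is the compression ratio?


Ratio = original / compressed = 3510 / 3211 = 1.0931

1.0931


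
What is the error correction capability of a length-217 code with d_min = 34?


Correction capability = floor((d-1)/2) = floor((34-1)/2) = 16

16 errors


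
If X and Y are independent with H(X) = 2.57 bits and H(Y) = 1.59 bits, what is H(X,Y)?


For independent variables, H(X,Y) = H(X) + H(Y) = 2.57 + 1.59 = 4.16

4.16 bits


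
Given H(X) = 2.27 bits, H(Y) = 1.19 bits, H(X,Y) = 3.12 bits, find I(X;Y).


I(X;Y) = H(X) + H(Y) - H(X,Y) = 2.27 + 1.19 - 3.12 = 0.34

0.34 bits


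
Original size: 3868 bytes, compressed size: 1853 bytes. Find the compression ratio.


Ratio = original / compressed = 3868 / 1853 = 2.0874

2.0874


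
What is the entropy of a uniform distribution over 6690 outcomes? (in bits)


H = log2(n) = log2(6690) = 12.7078

12.7078 bits


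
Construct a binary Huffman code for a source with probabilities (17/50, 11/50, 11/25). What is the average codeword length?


Huffman construction (repeatedly merge the two least-probable nodes; each merge adds 1 bit to every symbol beneath it): 11/50 + 17/50 = 14/25; 11/25 + 14/25 = 1. Resulting codeword lengths (in the order the probabilities were given): (2, 2, 1). L_avg = sum(p_i * l_i) = 17/50*2 + 11/50*2 + 11/25*1 = 39/25 = 1.56

1.56 bits


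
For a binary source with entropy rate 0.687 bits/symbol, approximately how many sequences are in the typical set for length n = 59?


log2|A_typical| = nH = 59 * 0.687 = 40.533, so |A_typical| ~ 2^40.533 = 1.591e+12

1.591e+12


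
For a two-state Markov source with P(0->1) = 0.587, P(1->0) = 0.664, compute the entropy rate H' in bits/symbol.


Stationary distribution: pi_0 = p10/(p01+p10) = 0.5308, pi_1 = 0.4692. Entropy rate H' = pi_0*H(p01) + pi_1*H(p10) = 0.5308*0.978 + 0.4692*0.9209 = 0.9513

0.9513 bits/symbol


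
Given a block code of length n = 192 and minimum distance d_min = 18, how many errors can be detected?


Detection capability = d_min - 1 = 18 - 1 = 17

17 errors


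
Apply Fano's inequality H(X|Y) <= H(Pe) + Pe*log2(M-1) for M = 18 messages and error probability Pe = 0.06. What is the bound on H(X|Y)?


H(Pe) = -Pe*log2(Pe) - (1-Pe)*log2(1-Pe) = -0.06*log2(0.06) - 0.94*log2(0.94) = 0.243534 + 0.083911 = 0.3274. Pe*log2(M-1) = 0.06*log2(17) = 0.245248. Bound = H(Pe) + Pe*log2(M-1) = 0.243534 + 0.083911 + 0.245248 = 0.5727

0.5727 bits


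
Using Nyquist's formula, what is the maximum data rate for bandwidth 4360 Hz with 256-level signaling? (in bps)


Rate = 2 * B * log2(M) = 2 * 4360 * 8.0 = 69760.0

69760.0 bps


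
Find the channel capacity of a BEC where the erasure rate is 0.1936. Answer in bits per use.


C = 1 - epsilon = 1 - 0.1936 = 0.8064

0.8064 bits


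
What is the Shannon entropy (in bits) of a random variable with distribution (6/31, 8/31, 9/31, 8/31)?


H = -sum(p_i * log2(p_i)). Terms: -(6/31)*log2(6/31) = 0.458561; -(8/31)*log2(8/31) = 0.504309; -(9/31)*log2(9/31) = 0.518014; -(8/31)*log2(8/31) = 0.504309. H = 0.458561 + 0.504309 + 0.518014 + 0.504309 = 1.9852

1.9852 bits


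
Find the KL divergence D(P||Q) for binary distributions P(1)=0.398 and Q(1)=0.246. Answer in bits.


KL = p*log2(p/q) + (1-p)*log2((1-p)/(1-q)) = 0.398*log2(0.398/0.246) + 0.602*log2(0.602/0.754) = 0.0807

0.0807 bits


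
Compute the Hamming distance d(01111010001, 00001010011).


Count differing positions: . ^ ^ ^ . . . . . ^ . = 4 differences

4


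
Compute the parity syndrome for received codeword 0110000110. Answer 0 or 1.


Syndrome = XOR of all bits = 0 XOR 1 XOR 1 XOR 0 XOR 0 XOR 0 XOR 0 XOR 1 XOR 1 XOR 0 = 0

0


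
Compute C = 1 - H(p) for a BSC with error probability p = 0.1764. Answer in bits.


H(p) = -p*log2(p) - (1-p)*log2(1-p) = -0.1764*log2(0.1764) - 0.8236*log2(0.8236) = 0.441543 + 0.230595 = 0.6721. C = 1 - H(p) = 1 - 0.6721 = 0.3279

0.3279 bits


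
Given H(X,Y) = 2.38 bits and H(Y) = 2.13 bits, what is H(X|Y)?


H(X|Y) = H(X,Y) - H(Y) = 2.38 - 2.13 = 0.25

0.25 bits


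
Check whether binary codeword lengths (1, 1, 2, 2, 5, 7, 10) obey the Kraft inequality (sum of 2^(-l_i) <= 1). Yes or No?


Kraft sum = sum(2^(-l_i)) = 1.54, need <= 1. Result: violated (a binary prefix-free code with these lengths cannot exist)

No


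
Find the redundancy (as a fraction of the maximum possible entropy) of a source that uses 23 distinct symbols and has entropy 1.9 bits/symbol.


H_max = log2(K) = log2(23) = 4.5236 bits/symbol. Redundancy = 1 - H/H_max = 1 - 1.9/4.5236 = 1 - 0.42 = 0.58

0.58


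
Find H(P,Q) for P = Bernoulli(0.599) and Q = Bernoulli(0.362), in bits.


H(P,Q) = -p*log2(q) - (1-p)*log2(1-q). -0.599*log2(0.362) = 0.878097; -0.401*log2(0.638) = 0.259997. H(P,Q) = 0.878097 + 0.259997 = 1.1381

1.1381 bits


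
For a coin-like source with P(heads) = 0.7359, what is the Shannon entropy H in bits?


H = -p*log2(p) - (1-p)*log2(1-p). -0.7359*log2(0.7359) = 0.325576; -0.2641*log2(0.2641) = 0.507295. H = 0.325576 + 0.507295 = 0.8329

0.8329 bits


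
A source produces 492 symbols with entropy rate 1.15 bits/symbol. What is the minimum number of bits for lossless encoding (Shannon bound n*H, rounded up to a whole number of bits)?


Minimum bits >= n * H = 492 * 1.15 = 565.8, rounded up to a whole number of bits = 566

566 bits


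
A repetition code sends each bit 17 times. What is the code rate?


Rate = k/n = 1/17

1/17


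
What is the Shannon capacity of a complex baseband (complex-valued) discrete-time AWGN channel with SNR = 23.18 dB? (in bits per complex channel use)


SNR_linear = 10^(23.18/10) = 207.9697; C = log2(1 + SNR_linear) = log2(1 + 207.9697) = 7.7071

7.7071 bits/channel use


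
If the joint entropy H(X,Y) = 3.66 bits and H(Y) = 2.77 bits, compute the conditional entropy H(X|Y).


H(X|Y) = H(X,Y) - H(Y) = 3.66 - 2.77 = 0.89

0.89 bits


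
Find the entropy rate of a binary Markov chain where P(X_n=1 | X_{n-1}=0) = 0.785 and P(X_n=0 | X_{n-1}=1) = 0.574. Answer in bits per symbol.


Stationary distribution: pi_0 = p10/(p01+p10) = 0.4224, pi_1 = 0.5776. Entropy rate H' = pi_0*H(p01) + pi_1*H(p10) = 0.4224*0.7509 + 0.5776*0.9841 = 0.8856

0.8856 bits/symbol


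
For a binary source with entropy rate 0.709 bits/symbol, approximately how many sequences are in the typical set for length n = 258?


log2|A_typical| = nH = 258 * 0.709 = 182.922, so |A_typical| ~ 2^182.922 = 1.161e+55

1.161e+55


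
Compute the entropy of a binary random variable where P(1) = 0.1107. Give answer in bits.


H = -p*log2(p) - (1-p)*log2(1-p). -0.1107*log2(0.1107) = 0.351503; -0.8893*log2(0.8893) = 0.150521. H = 0.351503 + 0.150521 = 0.502

0.502 bits


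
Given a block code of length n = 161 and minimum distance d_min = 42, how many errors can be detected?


Detection capability = d_min - 1 = 42 - 1 = 41

41 errors


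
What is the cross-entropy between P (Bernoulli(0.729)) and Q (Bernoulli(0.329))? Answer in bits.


H(P,Q) = -p*log2(q) - (1-p)*log2(1-q). -0.729*log2(0.329) = 1.169200; -0.271*log2(0.671) = 0.155992. H(P,Q) = 1.169200 + 0.155992 = 1.3252

1.3252 bits


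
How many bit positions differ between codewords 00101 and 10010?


Count differing positions: ^ . ^ ^ ^ = 4 differences

4


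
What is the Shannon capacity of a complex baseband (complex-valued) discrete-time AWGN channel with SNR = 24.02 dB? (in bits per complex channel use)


SNR_linear = 10^(24.02/10) = 252.3481; C = log2(1 + SNR_linear) = log2(1 + 252.3481) = 7.985

7.985 bits/channel use


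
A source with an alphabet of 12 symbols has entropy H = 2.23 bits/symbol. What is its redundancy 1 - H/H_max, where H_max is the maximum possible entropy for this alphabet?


H_max = log2(K) = log2(12) = 3.585 bits/symbol. Redundancy = 1 - H/H_max = 1 - 2.23/3.585 = 1 - 0.622 = 0.378

0.378


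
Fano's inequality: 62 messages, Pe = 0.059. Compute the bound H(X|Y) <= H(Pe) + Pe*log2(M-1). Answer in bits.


H(Pe) = -Pe*log2(Pe) - (1-Pe)*log2(1-Pe) = -0.059*log2(0.059) - 0.941*log2(0.941) = 0.240905 + 0.082557 = 0.3235. Pe*log2(M-1) = 0.059*log2(61) = 0.349914. Bound = H(Pe) + Pe*log2(M-1) = 0.240905 + 0.082557 + 0.349914 = 0.6734

0.6734 bits


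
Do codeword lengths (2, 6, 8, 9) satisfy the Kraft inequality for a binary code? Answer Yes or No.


Kraft sum = sum(2^(-l_i)) = 0.2715, need <= 1. Result: satisfied (a binary prefix-free code with these lengths exists)

Yes


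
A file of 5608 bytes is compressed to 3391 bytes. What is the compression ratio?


Ratio = original / compressed = 5608 / 3391 = 1.6538

1.6538


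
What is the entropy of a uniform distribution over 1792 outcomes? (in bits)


H = log2(n) = log2(1792) = 10.8074

10.8074 bits


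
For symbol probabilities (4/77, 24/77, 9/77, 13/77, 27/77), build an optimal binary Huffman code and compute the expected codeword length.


Huffman construction (repeatedly merge the two least-probable nodes; each merge adds 1 bit to every symbol beneath it): 4/77 + 9/77 = 13/77; 13/77 + 13/77 = 26/77; 24/77 + 26/77 = 50/77; 27/77 + 50/77 = 1. Resulting codeword lengths (in the order the probabilities were given): (4, 2, 4, 3, 1). L_avg = sum(p_i * l_i) = 4/77*4 + 24/77*2 + 9/77*4 + 13/77*3 + 27/77*1 = 166/77 = 2.1558

2.1558 bits


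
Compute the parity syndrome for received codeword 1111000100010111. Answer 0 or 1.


Syndrome = XOR of all bits = 1 XOR 1 XOR 1 XOR 1 XOR 0 XOR 0 XOR 0 XOR 1 XOR 0 XOR 0 XOR 0 XOR 1 XOR 0 XOR 1 XOR 1 XOR 1 = 1

1


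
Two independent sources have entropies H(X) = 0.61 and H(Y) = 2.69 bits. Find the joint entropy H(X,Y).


For independent variables, H(X,Y) = H(X) + H(Y) = 0.61 + 2.69 = 3.3

3.3 bits


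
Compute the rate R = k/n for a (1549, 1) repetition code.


Rate = k/n = 1/1549

1/1549


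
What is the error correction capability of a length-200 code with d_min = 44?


Correction capability = floor((d-1)/2) = floor((44-1)/2) = 21

21 errors


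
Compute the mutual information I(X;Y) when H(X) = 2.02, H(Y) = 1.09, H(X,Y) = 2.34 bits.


I(X;Y) = H(X) + H(Y) - H(X,Y) = 2.02 + 1.09 - 2.34 = 0.77

0.77 bits


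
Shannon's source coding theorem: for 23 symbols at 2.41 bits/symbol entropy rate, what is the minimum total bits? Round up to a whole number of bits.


Minimum bits >= n * H = 23 * 2.41 = 55.43, rounded up to a whole number of bits = 56

56 bits


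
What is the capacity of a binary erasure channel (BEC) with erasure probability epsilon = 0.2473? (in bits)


C = 1 - epsilon = 1 - 0.2473 = 0.7527

0.7527 bits


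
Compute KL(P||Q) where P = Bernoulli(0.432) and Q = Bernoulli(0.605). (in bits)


KL = p*log2(p/q) + (1-p)*log2((1-p)/(1-q)) = 0.432*log2(0.432/0.605) + 0.568*log2(0.568/0.395) = 0.0877

0.0877 bits


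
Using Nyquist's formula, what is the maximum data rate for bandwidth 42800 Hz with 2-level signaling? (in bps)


Rate = 2 * B * log2(M) = 2 * 42800 * 1.0 = 85600.0

85600.0 bps


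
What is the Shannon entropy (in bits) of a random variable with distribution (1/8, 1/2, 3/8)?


H = -sum(p_i * log2(p_i)). Terms: -(1/8)*log2(1/8) = 0.375000; -(1/2)*log2(1/2) = 0.500000; -(3/8)*log2(3/8) = 0.530639. H = 0.375000 + 0.500000 + 0.530639 = 1.4056

1.4056 bits


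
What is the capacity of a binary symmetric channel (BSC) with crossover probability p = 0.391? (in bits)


H(p) = -p*log2(p) - (1-p)*log2(1-p) = -0.391*log2(0.391) - 0.609*log2(0.609) = 0.529711 + 0.435731 = 0.9654. C = 1 - H(p) = 1 - 0.9654 = 0.0346

0.0346 bits


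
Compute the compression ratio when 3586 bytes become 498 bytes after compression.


Ratio = original / compressed = 3586 / 498 = 7.2008

7.2008


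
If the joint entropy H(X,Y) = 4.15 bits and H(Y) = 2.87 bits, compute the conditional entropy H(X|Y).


H(X|Y) = H(X,Y) - H(Y) = 4.15 - 2.87 = 1.28

1.28 bits


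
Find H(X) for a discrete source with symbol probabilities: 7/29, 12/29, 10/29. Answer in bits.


H = -sum(p_i * log2(p_i)). Terms: -(7/29)*log2(7/29) = 0.494979; -(12/29)*log2(12/29) = 0.526766; -(10/29)*log2(10/29) = 0.529673. H = 0.494979 + 0.526766 + 0.529673 = 1.5514

1.5514 bits


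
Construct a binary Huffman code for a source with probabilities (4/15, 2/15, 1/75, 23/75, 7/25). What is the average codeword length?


Huffman construction (repeatedly merge the two least-probable nodes; each merge adds 1 bit to every symbol beneath it): 1/75 + 2/15 = 11/75; 11/75 + 4/15 = 31/75; 7/25 + 23/75 = 44/75; 31/75 + 44/75 = 1. Resulting codeword lengths (in the order the probabilities were given): (2, 3, 3, 2, 2). L_avg = sum(p_i * l_i) = 4/15*2 + 2/15*3 + 1/75*3 + 23/75*2 + 7/25*2 = 161/75 = 2.1467

2.1467 bits


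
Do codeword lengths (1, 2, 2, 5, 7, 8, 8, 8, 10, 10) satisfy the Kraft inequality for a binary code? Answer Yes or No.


Kraft sum = sum(2^(-l_i)) = 1.0527, need <= 1. Result: violated (a binary prefix-free code with these lengths cannot exist)

No


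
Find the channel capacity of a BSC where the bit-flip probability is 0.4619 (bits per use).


H(p) = -p*log2(p) - (1-p)*log2(1-p) = -0.4619*log2(0.4619) - 0.5381*log2(0.5381) = 0.514717 + 0.481090 = 0.9958. C = 1 - H(p) = 1 - 0.9958 = 0.0042

0.0042 bits


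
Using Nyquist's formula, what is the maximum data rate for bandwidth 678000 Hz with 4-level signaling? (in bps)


Rate = 2 * B * log2(M) = 2 * 678000 * 2.0 = 2712000.0

2712000.0 bps


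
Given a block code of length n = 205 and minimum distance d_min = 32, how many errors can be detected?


Detection capability = d_min - 1 = 32 - 1 = 31

31 errors


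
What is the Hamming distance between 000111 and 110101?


Count differing positions: ^ ^ . . ^ . = 3 differences

3


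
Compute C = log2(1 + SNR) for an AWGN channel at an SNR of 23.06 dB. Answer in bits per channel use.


SNR_linear = 10^(23.06/10) = 202.3019; C = log2(1 + SNR_linear) = log2(1 + 202.3019) = 7.6675

7.6675 bits/channel use


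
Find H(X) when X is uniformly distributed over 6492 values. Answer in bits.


H = log2(n) = log2(6492) = 12.6644

12.6644 bits


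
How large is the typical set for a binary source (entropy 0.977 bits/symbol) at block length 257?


log2|A_typical| = nH = 257 * 0.977 = 251.089, so |A_typical| ~ 2^251.089 = 3.849e+75

3.849e+75


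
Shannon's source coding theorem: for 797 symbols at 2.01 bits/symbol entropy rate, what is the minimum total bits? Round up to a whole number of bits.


Minimum bits >= n * H = 797 * 2.01 = 1601.97, rounded up to a whole number of bits = 1602

1602 bits


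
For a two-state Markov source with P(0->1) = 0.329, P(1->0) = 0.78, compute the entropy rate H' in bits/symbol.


Stationary distribution: pi_0 = p10/(p01+p10) = 0.7033, pi_1 = 0.2967. Entropy rate H' = pi_0*H(p01) + pi_1*H(p10) = 0.7033*0.9139 + 0.2967*0.7602 = 0.8683

0.8683 bits/symbol


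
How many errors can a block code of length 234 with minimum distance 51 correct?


Correction capability = floor((d-1)/2) = floor((51-1)/2) = 25

25 errors


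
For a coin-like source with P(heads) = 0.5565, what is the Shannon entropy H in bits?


H = -p*log2(p) - (1-p)*log2(1-p). -0.5565*log2(0.5565) = 0.470547; -0.4435*log2(0.4435) = 0.520223. H = 0.470547 + 0.520223 = 0.9908

0.9908 bits


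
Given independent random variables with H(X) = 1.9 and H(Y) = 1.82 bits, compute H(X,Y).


For independent variables, H(X,Y) = H(X) + H(Y) = 1.9 + 1.82 = 3.72

3.72 bits


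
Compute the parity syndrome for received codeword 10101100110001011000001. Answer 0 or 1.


Syndrome = XOR of all bits = 1 XOR 0 XOR 1 XOR 0 XOR 1 XOR 1 XOR 0 XOR 0 XOR 1 XOR 1 XOR 0 XOR 0 XOR 0 XOR 1 XOR 0 XOR 1 XOR 1 XOR 0 XOR 0 XOR 0 XOR 0 XOR 0 XOR 1 = 0

0


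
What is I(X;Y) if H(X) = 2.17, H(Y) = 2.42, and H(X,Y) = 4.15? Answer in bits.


I(X;Y) = H(X) + H(Y) - H(X,Y) = 2.17 + 2.42 - 4.15 = 0.44

0.44 bits


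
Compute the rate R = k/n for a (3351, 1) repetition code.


Rate = k/n = 1/3351

1/3351


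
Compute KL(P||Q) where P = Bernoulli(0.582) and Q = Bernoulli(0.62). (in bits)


KL = p*log2(p/q) + (1-p)*log2((1-p)/(1-q)) = 0.582*log2(0.582/0.62) + 0.418*log2(0.418/0.38) = 0.0044

0.0044 bits


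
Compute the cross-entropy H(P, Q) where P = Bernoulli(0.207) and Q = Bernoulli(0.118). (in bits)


H(P,Q) = -p*log2(q) - (1-p)*log2(1-q). -0.207*log2(0.118) = 0.638210; -0.793*log2(0.882) = 0.143652. H(P,Q) = 0.638210 + 0.143652 = 0.7819

0.7819 bits


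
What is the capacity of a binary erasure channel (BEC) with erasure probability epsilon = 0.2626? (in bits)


C = 1 - epsilon = 1 - 0.2626 = 0.7374

0.7374 bits


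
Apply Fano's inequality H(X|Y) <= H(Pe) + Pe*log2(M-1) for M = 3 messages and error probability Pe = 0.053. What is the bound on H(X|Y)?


H(Pe) = -Pe*log2(Pe) - (1-Pe)*log2(1-Pe) = -0.053*log2(0.053) - 0.947*log2(0.947) = 0.224607 + 0.074400 = 0.299. Pe*log2(M-1) = 0.053*log2(2) = 0.053000. Bound = H(Pe) + Pe*log2(M-1) = 0.224607 + 0.074400 + 0.053000 = 0.352

0.352 bits


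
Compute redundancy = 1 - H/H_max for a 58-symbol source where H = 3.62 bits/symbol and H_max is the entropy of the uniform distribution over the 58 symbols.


H_max = log2(K) = log2(58) = 5.858 bits/symbol. Redundancy = 1 - H/H_max = 1 - 3.62/5.858 = 1 - 0.618 = 0.382

0.382


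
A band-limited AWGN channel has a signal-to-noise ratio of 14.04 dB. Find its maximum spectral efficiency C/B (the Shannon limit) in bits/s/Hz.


SNR_linear = 10^(14.04/10) = 25.3513; C/B = log2(1 + SNR_linear) = log2(1 + 25.3513) = 4.7198

4.7198 bits/s/Hz


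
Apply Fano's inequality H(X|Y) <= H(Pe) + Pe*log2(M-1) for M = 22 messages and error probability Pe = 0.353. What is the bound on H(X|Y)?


H(Pe) = -Pe*log2(Pe) - (1-Pe)*log2(1-Pe) = -0.353*log2(0.353) - 0.647*log2(0.647) = 0.530298 + 0.406421 = 0.9367. Pe*log2(M-1) = 0.353*log2(21) = 1.550488. Bound = H(Pe) + Pe*log2(M-1) = 0.530298 + 0.406421 + 1.550488 = 2.4872

2.4872 bits


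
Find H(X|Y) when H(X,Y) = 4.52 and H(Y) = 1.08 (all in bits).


H(X|Y) = H(X,Y) - H(Y) = 4.52 - 1.08 = 3.44

3.44 bits


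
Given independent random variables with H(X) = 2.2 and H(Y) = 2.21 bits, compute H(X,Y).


For independent variables, H(X,Y) = H(X) + H(Y) = 2.2 + 2.21 = 4.41

4.41 bits


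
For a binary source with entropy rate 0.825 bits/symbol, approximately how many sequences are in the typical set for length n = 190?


log2|A_typical| = nH = 190 * 0.825 = 156.75, so |A_typical| ~ 2^156.75 = 1.536e+47

1.536e+47


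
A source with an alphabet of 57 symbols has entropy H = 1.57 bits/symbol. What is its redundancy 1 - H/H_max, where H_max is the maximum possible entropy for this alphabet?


H_max = log2(K) = log2(57) = 5.8329 bits/symbol. Redundancy = 1 - H/H_max = 1 - 1.57/5.8329 = 1 - 0.2692 = 0.7308

0.7308


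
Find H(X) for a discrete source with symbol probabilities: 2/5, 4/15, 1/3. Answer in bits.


H = -sum(p_i * log2(p_i)). Terms: -(2/5)*log2(2/5) = 0.528771; -(4/15)*log2(4/15) = 0.508504; -(1/3)*log2(1/3) = 0.528321. H = 0.528771 + 0.508504 + 0.528321 = 1.5656

1.5656 bits


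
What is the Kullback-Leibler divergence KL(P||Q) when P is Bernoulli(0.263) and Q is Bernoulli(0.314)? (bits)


KL = p*log2(p/q) + (1-p)*log2((1-p)/(1-q)) = 0.263*log2(0.263/0.314) + 0.737*log2(0.737/0.686) = 0.009

0.009 bits


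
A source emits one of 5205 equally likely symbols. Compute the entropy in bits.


H = log2(n) = log2(5205) = 12.3457

12.3457 bits


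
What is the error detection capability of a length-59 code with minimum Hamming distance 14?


Detection capability = d_min - 1 = 14 - 1 = 13

13 errors


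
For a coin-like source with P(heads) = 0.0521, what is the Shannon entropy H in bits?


H = -p*log2(p) - (1-p)*log2(1-p). -0.0521*log2(0.0521) = 0.222080; -0.9479*log2(0.9479) = 0.073171. H = 0.222080 + 0.073171 = 0.2953

0.2953 bits


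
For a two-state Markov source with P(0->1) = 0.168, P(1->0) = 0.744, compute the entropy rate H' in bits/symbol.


Stationary distribution: pi_0 = p10/(p01+p10) = 0.8158, pi_1 = 0.1842. Entropy rate H' = pi_0*H(p01) + pi_1*H(p10) = 0.8158*0.6531 + 0.1842*0.8207 = 0.684

0.684 bits/symbol


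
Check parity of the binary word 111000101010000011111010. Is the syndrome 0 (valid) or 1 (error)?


Syndrome = XOR of all bits = 1 XOR 1 XOR 1 XOR 0 XOR 0 XOR 0 XOR 1 XOR 0 XOR 1 XOR 0 XOR 1 XOR 0 XOR 0 XOR 0 XOR 0 XOR 0 XOR 1 XOR 1 XOR 1 XOR 1 XOR 1 XOR 0 XOR 1 XOR 0 = 0

0


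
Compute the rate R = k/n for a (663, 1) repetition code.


Rate = k/n = 1/663

1/663


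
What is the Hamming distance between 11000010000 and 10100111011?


Count differing positions: . ^ ^ . . ^ . ^ . ^ ^ = 6 differences

6


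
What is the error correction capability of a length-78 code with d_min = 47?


Correction capability = floor((d-1)/2) = floor((47-1)/2) = 23

23 errors


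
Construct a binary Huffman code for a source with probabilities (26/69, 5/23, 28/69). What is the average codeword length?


Huffman construction (repeatedly merge the two least-probable nodes; each merge adds 1 bit to every symbol beneath it): 5/23 + 26/69 = 41/69; 28/69 + 41/69 = 1. Resulting codeword lengths (in the order the probabilities were given): (2, 2, 1). L_avg = sum(p_i * l_i) = 26/69*2 + 5/23*2 + 28/69*1 = 110/69 = 1.5942

1.5942 bits


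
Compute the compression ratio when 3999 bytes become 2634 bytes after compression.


Ratio = original / compressed = 3999 / 2634 = 1.5182

1.5182


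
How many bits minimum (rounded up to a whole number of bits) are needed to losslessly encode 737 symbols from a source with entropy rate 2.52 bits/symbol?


Minimum bits >= n * H = 737 * 2.52 = 1857.24, rounded up to a whole number of bits = 1858

1858 bits


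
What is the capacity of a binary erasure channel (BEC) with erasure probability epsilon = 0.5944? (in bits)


C = 1 - epsilon = 1 - 0.5944 = 0.4056

0.4056 bits


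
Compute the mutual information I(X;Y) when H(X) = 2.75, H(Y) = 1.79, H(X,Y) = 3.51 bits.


I(X;Y) = H(X) + H(Y) - H(X,Y) = 2.75 + 1.79 - 3.51 = 1.03

1.03 bits


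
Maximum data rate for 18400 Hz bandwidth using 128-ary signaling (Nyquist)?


Rate = 2 * B * log2(M) = 2 * 18400 * 7.0 = 257600.0

257600.0 bps


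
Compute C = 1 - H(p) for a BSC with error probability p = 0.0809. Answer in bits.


H(p) = -p*log2(p) - (1-p)*log2(1-p) = -0.0809*log2(0.0809) - 0.9191*log2(0.9191) = 0.293482 + 0.111860 = 0.4053. C = 1 - H(p) = 1 - 0.4053 = 0.5947

0.5947 bits


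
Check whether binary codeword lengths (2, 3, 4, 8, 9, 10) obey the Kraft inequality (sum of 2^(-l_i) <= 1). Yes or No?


Kraft sum = sum(2^(-l_i)) = 0.4443, need <= 1. Result: satisfied (a binary prefix-free code with these lengths exists)

Yes


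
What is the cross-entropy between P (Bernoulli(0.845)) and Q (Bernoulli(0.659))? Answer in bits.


H(P,Q) = -p*log2(q) - (1-p)*log2(1-q). -0.845*log2(0.659) = 0.508394; -0.155*log2(0.341) = 0.240584. H(P,Q) = 0.508394 + 0.240584 = 0.749

0.749 bits


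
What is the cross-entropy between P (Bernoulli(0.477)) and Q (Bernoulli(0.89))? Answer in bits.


H(P,Q) = -p*log2(q) - (1-p)*log2(1-q). -0.477*log2(0.89) = 0.080195; -0.523*log2(0.11) = 1.665454. H(P,Q) = 0.080195 + 1.665454 = 1.7456

1.7456 bits


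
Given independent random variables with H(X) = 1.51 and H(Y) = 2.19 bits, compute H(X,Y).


For independent variables, H(X,Y) = H(X) + H(Y) = 1.51 + 2.19 = 3.7

3.7 bits


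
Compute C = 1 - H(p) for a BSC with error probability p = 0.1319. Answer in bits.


H(p) = -p*log2(p) - (1-p)*log2(1-p) = -0.1319*log2(0.1319) - 0.8681*log2(0.8681) = 0.385476 + 0.177150 = 0.5626. C = 1 - H(p) = 1 - 0.5626 = 0.4374

0.4374 bits


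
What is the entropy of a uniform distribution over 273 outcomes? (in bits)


H = log2(n) = log2(273) = 8.0928

8.0928 bits


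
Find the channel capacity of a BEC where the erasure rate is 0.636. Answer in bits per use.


C = 1 - epsilon = 1 - 0.636 = 0.364

0.364 bits


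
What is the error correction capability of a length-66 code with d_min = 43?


Correction capability = floor((d-1)/2) = floor((43-1)/2) = 21

21 errors


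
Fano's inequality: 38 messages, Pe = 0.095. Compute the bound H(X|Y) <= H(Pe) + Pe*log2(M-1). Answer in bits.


H(Pe) = -Pe*log2(Pe) - (1-Pe)*log2(1-Pe) = -0.095*log2(0.095) - 0.905*log2(0.905) = 0.322613 + 0.130329 = 0.4529. Pe*log2(M-1) = 0.095*log2(37) = 0.494898. Bound = H(Pe) + Pe*log2(M-1) = 0.322613 + 0.130329 + 0.494898 = 0.9478

0.9478 bits


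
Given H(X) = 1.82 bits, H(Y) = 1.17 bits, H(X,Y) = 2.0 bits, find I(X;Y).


I(X;Y) = H(X) + H(Y) - H(X,Y) = 1.82 + 1.17 - 2.0 = 0.99

0.99 bits


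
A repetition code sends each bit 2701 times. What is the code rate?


Rate = k/n = 1/2701

1/2701


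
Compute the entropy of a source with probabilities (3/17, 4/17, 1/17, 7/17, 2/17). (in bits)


H = -sum(p_i * log2(p_i)). Terms: -(3/17)*log2(3/17) = 0.441618; -(4/17)*log2(4/17) = 0.491168; -(1/17)*log2(1/17) = 0.240439; -(7/17)*log2(7/17) = 0.527103; -(2/17)*log2(2/17) = 0.363231. H = 0.441618 + 0.491168 + 0.240439 + 0.527103 + 0.363231 = 2.0636

2.0636 bits


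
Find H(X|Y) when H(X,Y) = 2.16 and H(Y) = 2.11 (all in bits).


H(X|Y) = H(X,Y) - H(Y) = 2.16 - 2.11 = 0.05

0.05 bits


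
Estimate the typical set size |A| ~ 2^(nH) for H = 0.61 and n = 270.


log2|A_typical| = nH = 270 * 0.61 = 164.7, so |A_typical| ~ 2^164.7 = 3.799e+49

3.799e+49


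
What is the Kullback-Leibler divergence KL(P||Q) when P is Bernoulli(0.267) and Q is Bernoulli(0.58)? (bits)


KL = p*log2(p/q) + (1-p)*log2((1-p)/(1-q)) = 0.267*log2(0.267/0.58) + 0.733*log2(0.733/0.42) = 0.2901

0.2901 bits


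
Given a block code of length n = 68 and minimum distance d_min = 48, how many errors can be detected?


Detection capability = d_min - 1 = 48 - 1 = 47

47 errors


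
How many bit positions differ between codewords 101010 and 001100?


Count differing positions: ^ . . ^ ^ . = 3 differences

3


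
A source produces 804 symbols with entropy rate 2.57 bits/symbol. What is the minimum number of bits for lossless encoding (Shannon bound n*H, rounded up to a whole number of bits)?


Minimum bits >= n * H = 804 * 2.57 = 2066.28, rounded up to a whole number of bits = 2067

2067 bits


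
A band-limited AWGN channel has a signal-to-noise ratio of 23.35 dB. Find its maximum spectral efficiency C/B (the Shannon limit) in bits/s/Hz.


SNR_linear = 10^(23.35/10) = 216.2719; C/B = log2(1 + SNR_linear) = log2(1 + 216.2719) = 7.7634

7.7634 bits/s/Hz


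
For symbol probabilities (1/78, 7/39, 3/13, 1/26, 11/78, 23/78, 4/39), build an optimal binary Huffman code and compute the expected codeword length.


Huffman construction (repeatedly merge the two least-probable nodes; each merge adds 1 bit to every symbol beneath it): 1/78 + 1/26 = 2/39; 2/39 + 4/39 = 2/13; 11/78 + 2/13 = 23/78; 7/39 + 3/13 = 16/39; 23/78 + 23/78 = 23/39; 16/39 + 23/39 = 1. Resulting codeword lengths (in the order the probabilities were given): (5, 2, 2, 5, 3, 2, 4). L_avg = sum(p_i * l_i) = 1/78*5 + 7/39*2 + 3/13*2 + 1/26*5 + 11/78*3 + 23/78*2 + 4/39*4 = 5/2 = 2.5

2.5 bits
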